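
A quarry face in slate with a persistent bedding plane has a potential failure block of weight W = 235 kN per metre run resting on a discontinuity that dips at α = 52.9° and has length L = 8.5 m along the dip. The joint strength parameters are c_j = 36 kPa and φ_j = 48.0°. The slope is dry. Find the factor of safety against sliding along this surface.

Resolving the block weight along and normal to the plane and applying the Mohr–Coulomb strength on the joint:
N' = W cosα = 235·cos52.9° = 141.8 kN/m
Driving force T = W sinα = 235·sin52.9° = 187.4 kN/m
Resisting force R = c_j·L + N'·tanφ_j = 36·8.5 + 141.8·tan48.0° = 306.0 + 157.4 = 463.4 kN/m
FS = R / T = 463.4 / 187.4 = 2.473

FS = 2.47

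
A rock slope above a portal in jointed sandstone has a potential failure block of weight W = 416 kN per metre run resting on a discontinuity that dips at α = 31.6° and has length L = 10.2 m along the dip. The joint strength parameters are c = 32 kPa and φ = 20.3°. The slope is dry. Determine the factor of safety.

Resolving the block weight along and normal to the plane and applying the Mohr–Coulomb strength on the joint:
N' = W cosα = 416·cos31.6° = 354.3 kN/m
Driving force T = W sinα = 416·sin31.6° = 218.0 kN/m
Resisting force R = c·L + N'·tanφ = 32·10.2 + 354.3·tan20.3° = 326.4 + 131.1 = 457.5 kN/m
FS = R / T = 457.5 / 218.0 = 2.099

FS = 2.10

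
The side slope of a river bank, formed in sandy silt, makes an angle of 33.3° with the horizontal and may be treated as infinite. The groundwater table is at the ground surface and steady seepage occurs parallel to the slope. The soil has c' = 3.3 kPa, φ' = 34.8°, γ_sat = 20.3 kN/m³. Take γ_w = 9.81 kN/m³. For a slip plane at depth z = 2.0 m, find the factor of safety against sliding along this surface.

FS = 0.72

With seepage parallel to the slope and the water table at the surface, the effective normal stress on the slip plane uses the buoyant unit weight γ' = γ_sat − γ_w while the driving shear stress uses γ_sat:
FS = [c' + γ' z cos²β tanφ'] / [γ_sat z sinβ cosβ]
γ' = 20.3 − 9.81 = 10.49 kN/m³
Numerator = 3.3 + 10.49·2.0·cos²33.3°·tan34.8° = 3.3 + 10.49·2.0·0.6986·0.6950 = 13.486 kPa
Denominator = 20.3·2.0·sin33.3°·cos33.3° = 20.3·2.0·0.5490·0.8358 = 18.630 kPa
FS = 13.486 / 18.630 = 0.724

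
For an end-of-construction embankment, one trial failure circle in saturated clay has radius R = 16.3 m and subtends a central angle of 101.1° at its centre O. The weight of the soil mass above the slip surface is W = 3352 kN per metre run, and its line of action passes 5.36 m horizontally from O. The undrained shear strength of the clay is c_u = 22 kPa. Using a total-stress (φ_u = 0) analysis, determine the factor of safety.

FS = 0.57

Taking moments about the centre O, the resisting moment is provided by the undrained shear strength acting along the arc:
Arc length L_a = R·θ = 16.3·(101.1°·π/180) = 16.3·1.7645 = 28.76 m
M_R = c_u·L_a·R = 22·28.76·16.3 = 10314.0 kN·m/m
M_D = W·d = 3352·5.36 = 17966.7 kN·m/m
FS = M_R / M_D = 10314.0 / 17966.7 = 0.574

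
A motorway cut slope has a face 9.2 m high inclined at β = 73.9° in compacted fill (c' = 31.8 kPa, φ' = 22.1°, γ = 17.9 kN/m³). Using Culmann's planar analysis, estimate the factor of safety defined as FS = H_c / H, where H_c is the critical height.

H_c = (4c'/γ) · sinβ cosφ' / [1 − cos(β − φ')]
    = (4·31.8/17.9) · sin73.9°·cos22.1° / [1 − cos51.8°]
    = 7.106 · 0.8902 / 0.3816 = 16.58 m
FS = H_c / H = 16.58 / 9.2 = 1.802

FS = 1.80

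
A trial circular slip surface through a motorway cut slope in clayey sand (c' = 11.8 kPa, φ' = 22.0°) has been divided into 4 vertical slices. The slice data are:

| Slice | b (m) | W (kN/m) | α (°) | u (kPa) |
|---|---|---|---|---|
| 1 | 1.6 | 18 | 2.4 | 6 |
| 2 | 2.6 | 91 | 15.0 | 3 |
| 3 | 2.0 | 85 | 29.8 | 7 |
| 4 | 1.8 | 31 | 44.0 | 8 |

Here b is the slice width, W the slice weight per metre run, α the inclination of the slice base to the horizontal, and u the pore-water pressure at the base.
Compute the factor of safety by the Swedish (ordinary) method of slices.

Ordinary method of slices: FS = Σ[c'·Δl_i + (W_i cosα_i − u_i·Δl_i)·tanφ'] / Σ W_i sinα_i, with Δl_i = b_i / cosα_i.
Slice 1: Δl = 1.6/cos2.4° = 1.601 m; N'_1 = 18·cos2.4° − 6·1.601 = 8.4; c'Δl = 18.90; W sinα = 0.8
Slice 2: Δl = 2.6/cos15.0° = 2.692 m; N'_2 = 91·cos15.0° − 3·2.692 = 79.8; c'Δl = 31.76; W sinα = 23.6
Slice 3: Δl = 2.0/cos29.8° = 2.305 m; N'_3 = 85·cos29.8° − 7·2.305 = 57.6; c'Δl = 27.20; W sinα = 42.2
Slice 4: Δl = 1.8/cos44.0° = 2.502 m; N'_4 = 31·cos44.0° − 8·2.502 = 2.3; c'Δl = 29.53; W sinα = 21.5
Σc'Δl = 107.4 kN/m; ΣN' = 148.1 kN/m; ΣW sinα = 88.1 kN/m
Resisting = 107.4 + 148.1·tan22.0° = 107.4 + 59.8 = 167.2 kN/m
FS = 167.2 / 88.1 = 1.898

FS = 1.90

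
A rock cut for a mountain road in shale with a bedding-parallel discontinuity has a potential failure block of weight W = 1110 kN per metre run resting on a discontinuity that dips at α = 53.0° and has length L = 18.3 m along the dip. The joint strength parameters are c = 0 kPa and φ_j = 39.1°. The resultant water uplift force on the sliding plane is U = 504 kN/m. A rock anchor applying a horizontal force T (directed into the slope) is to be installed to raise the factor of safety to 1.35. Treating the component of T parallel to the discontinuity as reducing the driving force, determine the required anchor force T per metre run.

T = 728 kN/m

Resolving forces along and normal to the sliding plane, with the horizontal anchor force T adding T·sinα to the effective normal force and T·cosα acting up the plane against the driving force:
FS = [cL + (W cosα − U + T sinα) tanφ_j] / [W sinα − T cosα]
Without the anchor: N' = 164.0 kN/m, driving T_d = 886.5 kN/m, resisting R = 0·18.3 + 164.0·tan39.1° = 133.3 kN/m, FS = 0.15.
Setting FS = 1.35 and solving for T:
1.35·(886.5 − T cos53.0°) = 133.3 + T sin53.0°·tan39.1°
T·(sin53.0°·tan39.1° + 1.35·cos53.0°) = 1.35·886.5 − 133.3
T·(0.7986·0.8127 + 1.35·0.6018) = 1196.8 − 133.3 = 1063.5
T·1.4615 = 1063.5
T = 727.7 kN/m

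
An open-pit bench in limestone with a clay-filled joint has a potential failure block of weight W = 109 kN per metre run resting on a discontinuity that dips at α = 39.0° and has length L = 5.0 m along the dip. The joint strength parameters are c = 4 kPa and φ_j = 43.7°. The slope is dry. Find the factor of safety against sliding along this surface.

FS = 1.47

Resolving the block weight along and normal to the plane and applying the Mohr–Coulomb strength on the joint:
N' = W cosα = 109·cos39.0° = 84.7 kN/m
Driving force T = W sinα = 109·sin39.0° = 68.6 kN/m
Resisting force R = c·L + N'·tanφ_j = 4·5.0 + 84.7·tan43.7° = 20.0 + 80.9 = 100.9 kN/m
FS = R / T = 100.9 / 68.6 = 1.472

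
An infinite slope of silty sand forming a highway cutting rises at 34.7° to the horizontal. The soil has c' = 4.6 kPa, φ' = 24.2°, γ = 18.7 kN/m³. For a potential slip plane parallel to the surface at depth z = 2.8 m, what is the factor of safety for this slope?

For an infinite slope with a slip plane parallel to the surface (no pore pressure): FS = [c' + γz cos²β tanφ'] / [γz sinβ cosβ].
γz = 18.7·2.8 = 52.36 kN/m²
Numerator = 4.6 + 52.36·cos²34.7°·tan24.2° = 4.6 + 52.36·0.6759·0.4494 = 20.505 kPa
Denominator = 52.36·sin34.7°·cos34.7° = 52.36·0.5693·0.8221 = 24.506 kPa
FS = 20.505 / 24.506 = 0.837

FS = 0.84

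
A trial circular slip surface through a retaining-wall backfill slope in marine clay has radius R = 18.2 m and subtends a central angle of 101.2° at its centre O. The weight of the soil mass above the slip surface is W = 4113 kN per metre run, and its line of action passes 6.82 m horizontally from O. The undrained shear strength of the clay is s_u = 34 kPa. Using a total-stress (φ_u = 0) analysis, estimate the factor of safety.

FS = 0.71

Taking moments about the centre O, the resisting moment is provided by the undrained shear strength acting along the arc:
Arc length L_a = R·θ = 18.2·(101.2°·π/180) = 18.2·1.7663 = 32.15 m
M_R = s_u·L_a·R = 34·32.15·18.2 = 19892.1 kN·m/m
M_D = W·d = 4113·6.82 = 28050.7 kN·m/m
FS = M_R / M_D = 19892.1 / 28050.7 = 0.709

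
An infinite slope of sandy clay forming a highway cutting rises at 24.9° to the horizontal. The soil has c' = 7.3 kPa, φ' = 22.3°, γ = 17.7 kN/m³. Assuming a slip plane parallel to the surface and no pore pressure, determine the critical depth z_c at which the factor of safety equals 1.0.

Setting FS = 1.00 in FS = [c' + γz cos²β tanφ'] / [γz sinβ cosβ] and solving for z:
z = c' / [γ cosβ (FS·sinβ − cosβ·tanφ')]
  = 7.3 / [17.7·cos24.9°·(1.00·sin24.9° − cos24.9°·tan22.3°)]
  = 7.3 / [17.7·0.9070·(1.00·0.4210 − 0.9070·0.4101)]
  = 7.3 / 0.7872 = 9.274 m

z_c = 9.27 m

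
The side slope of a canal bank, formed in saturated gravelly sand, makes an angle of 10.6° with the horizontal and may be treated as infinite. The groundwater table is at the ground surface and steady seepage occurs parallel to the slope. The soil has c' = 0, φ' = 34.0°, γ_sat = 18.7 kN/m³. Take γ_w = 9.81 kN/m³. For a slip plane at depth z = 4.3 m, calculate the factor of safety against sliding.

FS = 1.71

With seepage parallel to the slope and the water table at the surface, the effective normal stress on the slip plane uses the buoyant unit weight γ' = γ_sat − γ_w while the driving shear stress uses γ_sat:
FS = [c' + γ' z cos²β tanφ'] / [γ_sat z sinβ cosβ]
(For c' = 0 this reduces to FS = (γ'/γ_sat)·tanφ'/tanβ.)
γ' = 18.7 − 9.81 = 8.89 kN/m³
Numerator = 0.0 + 8.89·4.3·cos²10.6°·tan34.0° = 0.0 + 8.89·4.3·0.9662·0.6745 = 24.912 kPa
Denominator = 18.7·4.3·sin10.6°·cos10.6° = 18.7·4.3·0.1840·0.9829 = 14.539 kPa
FS = 24.912 / 14.539 = 1.713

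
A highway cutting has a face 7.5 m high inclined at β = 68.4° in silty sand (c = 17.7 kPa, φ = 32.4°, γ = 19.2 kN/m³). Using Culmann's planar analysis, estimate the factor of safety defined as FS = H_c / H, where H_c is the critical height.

FS = 2.02

H_c = (4c/γ) · sinβ cosφ / [1 − cos(β − φ)]
    = (4·17.7/19.2) · sin68.4°·cos32.4° / [1 − cos36.0°]
    = 3.688 · 0.7850 / 0.1910 = 15.16 m
FS = H_c / H = 15.16 / 7.5 = 2.021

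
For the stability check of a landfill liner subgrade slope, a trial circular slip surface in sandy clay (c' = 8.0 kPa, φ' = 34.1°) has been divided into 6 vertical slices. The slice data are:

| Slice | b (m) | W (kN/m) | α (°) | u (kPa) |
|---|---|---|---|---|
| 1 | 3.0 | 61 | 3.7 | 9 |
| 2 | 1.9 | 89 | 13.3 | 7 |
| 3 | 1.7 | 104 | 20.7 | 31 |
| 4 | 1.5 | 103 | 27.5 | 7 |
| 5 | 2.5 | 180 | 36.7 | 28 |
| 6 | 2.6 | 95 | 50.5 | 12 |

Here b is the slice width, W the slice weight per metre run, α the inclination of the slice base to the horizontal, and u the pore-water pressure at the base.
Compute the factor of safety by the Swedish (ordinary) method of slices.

Ordinary method of slices: FS = Σ[c'·Δl_i + (W_i cosα_i − u_i·Δl_i)·tanφ'] / Σ W_i sinα_i, with Δl_i = b_i / cosα_i.
Slice 1: Δl = 3.0/cos3.7° = 3.006 m; N'_1 = 61·cos3.7° − 9·3.006 = 33.8; c'Δl = 24.05; W sinα = 3.9
Slice 2: Δl = 1.9/cos13.3° = 1.952 m; N'_2 = 89·cos13.3° − 7·1.952 = 72.9; c'Δl = 15.62; W sinα = 20.5
Slice 3: Δl = 1.7/cos20.7° = 1.817 m; N'_3 = 104·cos20.7° − 31·1.817 = 40.9; c'Δl = 14.54; W sinα = 36.8
Slice 4: Δl = 1.5/cos27.5° = 1.691 m; N'_4 = 103·cos27.5° − 7·1.691 = 79.5; c'Δl = 13.53; W sinα = 47.6
Slice 5: Δl = 2.5/cos36.7° = 3.118 m; N'_5 = 180·cos36.7° − 28·3.118 = 57.0; c'Δl = 24.94; W sinα = 107.6
Slice 6: Δl = 2.6/cos50.5° = 4.088 m; N'_6 = 95·cos50.5° − 12·4.088 = 11.4; c'Δl = 32.70; W sinα = 73.3
Σc'Δl = 125.4 kN/m; ΣN' = 295.6 kN/m; ΣW sinα = 289.6 kN/m
Resisting = 125.4 + 295.6·tan34.1° = 125.4 + 200.2 = 325.5 kN/m
FS = 325.5 / 289.6 = 1.124

FS = 1.12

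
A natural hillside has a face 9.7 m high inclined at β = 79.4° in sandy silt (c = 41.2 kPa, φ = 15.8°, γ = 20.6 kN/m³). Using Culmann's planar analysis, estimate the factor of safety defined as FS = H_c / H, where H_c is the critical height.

H_c = (4c/γ) · sinβ cosφ / [1 − cos(β − φ)]
    = (4·41.2/20.6) · sin79.4°·cos15.8° / [1 − cos63.6°]
    = 8.000 · 0.9458 / 0.5554 = 13.62 m
FS = H_c / H = 13.62 / 9.7 = 1.405

FS = 1.40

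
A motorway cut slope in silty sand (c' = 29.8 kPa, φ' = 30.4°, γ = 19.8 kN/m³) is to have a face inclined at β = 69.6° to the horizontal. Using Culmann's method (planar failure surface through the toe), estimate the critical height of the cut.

Culmann's analysis gives the critical failure plane at α_cr = (β + φ')/2 = (69.6 + 30.4)/2 = 50.0°, and the critical height
H_c = (4c'/γ) · sinβ cosφ' / [1 − cos(β − φ')]
    = (4·29.8/19.8) · sin69.6°·cos30.4° / [1 − cos(39.2°)]
    = 6.020 · 0.9373·0.8625 / [1 − 0.7749]
    = 6.020 · 0.8084 / 0.2251
    = 21.63 m

H_c = 21.63 m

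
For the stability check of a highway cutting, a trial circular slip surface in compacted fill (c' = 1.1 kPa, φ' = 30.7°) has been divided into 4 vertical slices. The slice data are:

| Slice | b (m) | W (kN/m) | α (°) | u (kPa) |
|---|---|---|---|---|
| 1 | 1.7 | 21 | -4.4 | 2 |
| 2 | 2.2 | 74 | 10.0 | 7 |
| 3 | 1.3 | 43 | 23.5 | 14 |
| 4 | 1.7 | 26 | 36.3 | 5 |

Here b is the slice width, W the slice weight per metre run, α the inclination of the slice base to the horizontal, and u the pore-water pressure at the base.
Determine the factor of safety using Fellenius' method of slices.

Ordinary method of slices: FS = Σ[c'·Δl_i + (W_i cosα_i − u_i·Δl_i)·tanφ'] / Σ W_i sinα_i, with Δl_i = b_i / cosα_i.
Slice 1: Δl = 1.7/cos(-4.4°) = 1.705 m; N'_1 = 21·cos(-4.4°) − 2·1.705 = 17.5; c'Δl = 1.88; W sinα = -1.6
Slice 2: Δl = 2.2/cos10.0° = 2.234 m; N'_2 = 74·cos10.0° − 7·2.234 = 57.2; c'Δl = 2.46; W sinα = 12.8
Slice 3: Δl = 1.3/cos23.5° = 1.418 m; N'_3 = 43·cos23.5° − 14·1.418 = 19.6; c'Δl = 1.56; W sinα = 17.1
Slice 4: Δl = 1.7/cos36.3° = 2.109 m; N'_4 = 26·cos36.3° − 5·2.109 = 10.4; c'Δl = 2.32; W sinα = 15.4
Σc'Δl = 8.2 kN/m; ΣN' = 104.8 kN/m; ΣW sinα = 43.8 kN/m
Resisting = 8.2 + 104.8·tan30.7° = 8.2 + 62.2 = 70.4 kN/m
FS = 70.4 / 43.8 = 1.608

FS = 1.61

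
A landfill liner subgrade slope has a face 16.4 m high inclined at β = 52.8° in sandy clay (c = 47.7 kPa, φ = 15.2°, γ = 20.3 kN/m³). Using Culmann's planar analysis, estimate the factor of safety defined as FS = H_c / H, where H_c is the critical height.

H_c = (4c/γ) · sinβ cosφ / [1 − cos(β − φ)]
    = (4·47.7/20.3) · sin52.8°·cos15.2° / [1 − cos37.6°]
    = 9.399 · 0.7687 / 0.2077 = 34.78 m
FS = H_c / H = 34.78 / 16.4 = 2.121

FS = 2.12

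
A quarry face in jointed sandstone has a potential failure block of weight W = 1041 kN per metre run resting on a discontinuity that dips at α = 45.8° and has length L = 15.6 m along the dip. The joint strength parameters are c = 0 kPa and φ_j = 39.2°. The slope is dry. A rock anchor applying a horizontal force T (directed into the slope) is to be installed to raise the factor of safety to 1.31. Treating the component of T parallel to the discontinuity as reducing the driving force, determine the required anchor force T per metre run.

T = 258 kN/m

Resolving forces along and normal to the sliding plane, with the horizontal anchor force T adding T·sinα to the effective normal force and T·cosα acting up the plane against the driving force:
FS = [cL + (W cosα + T sinα) tanφ_j] / [W sinα − T cosα]
Without the anchor: N' = 725.7 kN/m, driving T_d = 746.3 kN/m, resisting R = 0·15.6 + 725.7·tan39.2° = 591.9 kN/m, FS = 0.79.
Setting FS = 1.31 and solving for T:
1.31·(746.3 − T cos45.8°) = 591.9 + T sin45.8°·tan39.2°
T·(sin45.8°·tan39.2° + 1.31·cos45.8°) = 1.31·746.3 − 591.9
T·(0.7169·0.8156 + 1.31·0.6972) = 977.7 − 591.9 = 385.8
T·1.4980 = 385.8
T = 257.5 kN/m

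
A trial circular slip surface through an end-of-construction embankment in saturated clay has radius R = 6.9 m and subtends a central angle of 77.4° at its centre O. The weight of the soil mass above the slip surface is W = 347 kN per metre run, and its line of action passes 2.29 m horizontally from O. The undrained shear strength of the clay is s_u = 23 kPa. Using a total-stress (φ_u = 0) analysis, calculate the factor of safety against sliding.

FS = 1.86

Taking moments about the centre O, the resisting moment is provided by the undrained shear strength acting along the arc:
Arc length L_a = R·θ = 6.9·(77.4°·π/180) = 6.9·1.3509 = 9.32 m
M_R = s_u·L_a·R = 23·9.32·6.9 = 1479.3 kN·m/m
M_D = W·d = 347·2.29 = 794.6 kN·m/m
FS = M_R / M_D = 1479.3 / 794.6 = 1.862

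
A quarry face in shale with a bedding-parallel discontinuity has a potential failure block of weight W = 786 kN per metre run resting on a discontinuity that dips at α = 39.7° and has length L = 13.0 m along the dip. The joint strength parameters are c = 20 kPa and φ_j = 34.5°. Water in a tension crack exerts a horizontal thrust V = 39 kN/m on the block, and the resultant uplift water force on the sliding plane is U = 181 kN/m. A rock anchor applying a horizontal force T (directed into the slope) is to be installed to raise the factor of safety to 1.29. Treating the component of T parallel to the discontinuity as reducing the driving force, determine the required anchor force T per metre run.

Resolving forces along and normal to the sliding plane, with the horizontal anchor force T adding T·sinα to the effective normal force and T·cosα acting up the plane against the driving force:
FS = [cL + (W cosα − U − V sinα + T sinα) tanφ_j] / [W sinα + V cosα − T cosα]
Without the anchor: N' = 398.8 kN/m, driving T_d = 532.1 kN/m, resisting R = 20·13.0 + 398.8·tan34.5° = 534.1 kN/m, FS = 1.00.
Setting FS = 1.29 and solving for T:
1.29·(532.1 − T cos39.7°) = 534.1 + T sin39.7°·tan34.5°
T·(sin39.7°·tan34.5° + 1.29·cos39.7°) = 1.29·532.1 − 534.1
T·(0.6388·0.6873 + 1.29·0.7694) = 686.4 − 534.1 = 152.3
T·1.4315 = 152.3
T = 106.4 kN/m

T = 106 kN/m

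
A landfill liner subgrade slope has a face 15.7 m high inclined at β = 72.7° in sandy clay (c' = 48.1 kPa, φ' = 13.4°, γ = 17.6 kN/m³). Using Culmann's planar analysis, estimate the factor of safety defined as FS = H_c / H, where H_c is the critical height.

H_c = (4c'/γ) · sinβ cosφ' / [1 − cos(β − φ')]
    = (4·48.1/17.6) · sin72.7°·cos13.4° / [1 − cos59.3°]
    = 10.932 · 0.9288 / 0.4895 = 20.74 m
FS = H_c / H = 20.74 / 15.7 = 1.321

FS = 1.32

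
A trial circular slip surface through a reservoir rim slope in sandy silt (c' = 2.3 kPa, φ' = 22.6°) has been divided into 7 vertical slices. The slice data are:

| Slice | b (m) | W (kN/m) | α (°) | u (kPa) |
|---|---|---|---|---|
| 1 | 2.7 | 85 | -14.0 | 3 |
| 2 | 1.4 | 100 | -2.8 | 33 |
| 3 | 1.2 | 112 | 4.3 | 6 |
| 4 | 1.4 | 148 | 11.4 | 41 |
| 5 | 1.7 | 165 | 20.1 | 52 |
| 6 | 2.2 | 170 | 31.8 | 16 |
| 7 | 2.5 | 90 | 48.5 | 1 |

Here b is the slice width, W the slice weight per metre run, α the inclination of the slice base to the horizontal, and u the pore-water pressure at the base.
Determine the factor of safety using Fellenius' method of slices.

Ordinary method of slices: FS = Σ[c'·Δl_i + (W_i cosα_i − u_i·Δl_i)·tanφ'] / Σ W_i sinα_i, with Δl_i = b_i / cosα_i.
Slice 1: Δl = 2.7/cos(-14.0°) = 2.783 m; N'_1 = 85·cos(-14.0°) − 3·2.783 = 74.1; c'Δl = 6.40; W sinα = -20.6
Slice 2: Δl = 1.4/cos(-2.8°) = 1.402 m; N'_2 = 100·cos(-2.8°) − 33·1.402 = 53.6; c'Δl = 3.22; W sinα = -4.9
Slice 3: Δl = 1.2/cos4.3° = 1.203 m; N'_3 = 112·cos4.3° − 6·1.203 = 104.5; c'Δl = 2.77; W sinα = 8.4
Slice 4: Δl = 1.4/cos11.4° = 1.428 m; N'_4 = 148·cos11.4° − 41·1.428 = 86.5; c'Δl = 3.28; W sinα = 29.3
Slice 5: Δl = 1.7/cos20.1° = 1.810 m; N'_5 = 165·cos20.1° − 52·1.810 = 60.8; c'Δl = 4.16; W sinα = 56.7
Slice 6: Δl = 2.2/cos31.8° = 2.589 m; N'_6 = 170·cos31.8° − 16·2.589 = 103.1; c'Δl = 5.95; W sinα = 89.6
Slice 7: Δl = 2.5/cos48.5° = 3.773 m; N'_7 = 90·cos48.5° − 1·3.773 = 55.9; c'Δl = 8.68; W sinα = 67.4
Σc'Δl = 34.5 kN/m; ΣN' = 538.5 kN/m; ΣW sinα = 225.9 kN/m
Resisting = 34.5 + 538.5·tan22.6° = 34.5 + 224.2 = 258.6 kN/m
FS = 258.6 / 225.9 = 1.145

FS = 1.14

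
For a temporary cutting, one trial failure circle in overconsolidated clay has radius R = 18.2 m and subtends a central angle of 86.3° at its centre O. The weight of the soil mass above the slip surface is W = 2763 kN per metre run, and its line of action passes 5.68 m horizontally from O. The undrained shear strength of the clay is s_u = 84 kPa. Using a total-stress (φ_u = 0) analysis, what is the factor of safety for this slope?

FS = 2.67

Taking moments about the centre O, the resisting moment is provided by the undrained shear strength acting along the arc:
Arc length L_a = R·θ = 18.2·(86.3°·π/180) = 18.2·1.5062 = 27.41 m
M_R = s_u·L_a·R = 84·27.41·18.2 = 41909.3 kN·m/m
M_D = W·d = 2763·5.68 = 15693.8 kN·m/m
FS = M_R / M_D = 41909.3 / 15693.8 = 2.670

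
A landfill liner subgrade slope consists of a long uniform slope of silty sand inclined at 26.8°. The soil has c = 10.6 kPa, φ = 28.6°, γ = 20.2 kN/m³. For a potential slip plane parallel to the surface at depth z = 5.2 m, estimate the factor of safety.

For an infinite slope with a slip plane parallel to the surface (no pore pressure): FS = [c + γz cos²β tanφ] / [γz sinβ cosβ].
γz = 20.2·5.2 = 105.04 kN/m²
Numerator = 10.6 + 105.04·cos²26.8°·tan28.6° = 10.6 + 105.04·0.7967·0.5452 = 56.227 kPa
Denominator = 105.04·sin26.8°·cos26.8° = 105.04·0.4509·0.8926 = 42.273 kPa
FS = 56.227 / 42.273 = 1.330

FS = 1.33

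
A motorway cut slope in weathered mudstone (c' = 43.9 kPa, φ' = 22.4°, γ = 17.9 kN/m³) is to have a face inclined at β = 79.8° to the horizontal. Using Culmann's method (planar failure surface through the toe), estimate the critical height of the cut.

Culmann's analysis gives the critical failure plane at α_cr = (β + φ')/2 = (79.8 + 22.4)/2 = 51.1°, and the critical height
H_c = (4c'/γ) · sinβ cosφ' / [1 − cos(β − φ')]
    = (4·43.9/17.9) · sin79.8°·cos22.4° / [1 − cos(57.4°)]
    = 9.810 · 0.9842·0.9245 / [1 − 0.5388]
    = 9.810 · 0.9099 / 0.4612
    = 19.35 m

H_c = 19.35 m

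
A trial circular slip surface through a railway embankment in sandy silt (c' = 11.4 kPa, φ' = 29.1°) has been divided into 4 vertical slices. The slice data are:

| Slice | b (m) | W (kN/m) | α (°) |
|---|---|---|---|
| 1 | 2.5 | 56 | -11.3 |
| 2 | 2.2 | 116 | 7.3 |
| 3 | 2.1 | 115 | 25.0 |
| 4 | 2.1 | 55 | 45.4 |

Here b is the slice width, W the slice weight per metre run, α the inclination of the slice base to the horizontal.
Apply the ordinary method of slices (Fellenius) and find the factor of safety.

FS = 3.16

Ordinary method of slices: FS = Σ[c'·Δl_i + (W_i cosα_i)·tanφ'] / Σ W_i sinα_i, with Δl_i = b_i / cosα_i.
Slice 1: Δl = 2.5/cos(-11.3°) = 2.549 m; N'_1 = 56·cos(-11.3°) = 54.9; c'Δl = 29.06; W sinα = -11.0
Slice 2: Δl = 2.2/cos7.3° = 2.218 m; N'_2 = 116·cos7.3° = 115.1; c'Δl = 25.28; W sinα = 14.7
Slice 3: Δl = 2.1/cos25.0° = 2.317 m; N'_3 = 115·cos25.0° = 104.2; c'Δl = 26.41; W sinα = 48.6
Slice 4: Δl = 2.1/cos45.4° = 2.991 m; N'_4 = 55·cos45.4° = 38.6; c'Δl = 34.10; W sinα = 39.2
Σc'Δl = 114.9 kN/m; ΣN' = 312.8 kN/m; ΣW sinα = 91.5 kN/m
Resisting = 114.9 + 312.8·tan29.1° = 114.9 + 174.1 = 289.0 kN/m
FS = 289.0 / 91.5 = 3.157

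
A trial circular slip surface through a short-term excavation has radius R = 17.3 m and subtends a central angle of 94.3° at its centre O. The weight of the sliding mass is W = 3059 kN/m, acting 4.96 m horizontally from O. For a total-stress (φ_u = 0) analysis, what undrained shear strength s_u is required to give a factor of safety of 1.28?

s_u = 39.4 kPa

FS = s_u·L_a·R / (W·d), so s_u = FS·W·d / (L_a·R).
Arc length L_a = R·θ = 17.3·(94.3°·π/180) = 17.3·1.6458 = 28.47 m
s_u = 1.28·3059·4.96 / (28.47·17.3) = 19421.0 / 492.59 = 39.43 kPa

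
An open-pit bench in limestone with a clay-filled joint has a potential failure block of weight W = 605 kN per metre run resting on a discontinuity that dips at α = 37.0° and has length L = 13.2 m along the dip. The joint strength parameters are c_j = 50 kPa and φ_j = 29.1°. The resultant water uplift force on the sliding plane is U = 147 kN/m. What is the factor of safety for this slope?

FS = 2.33

Resolving the block weight along and normal to the plane and applying the Mohr–Coulomb strength on the joint:
N' = W cosα − U = 605·cos37.0° − 147 = 336.2 kN/m
Driving force T = W sinα = 605·sin37.0° = 364.1 kN/m
Resisting force R = c_j·L + N'·tanφ_j = 50·13.2 + 336.2·tan29.1° = 660.0 + 187.1 = 847.1 kN/m
FS = R / T = 847.1 / 364.1 = 2.327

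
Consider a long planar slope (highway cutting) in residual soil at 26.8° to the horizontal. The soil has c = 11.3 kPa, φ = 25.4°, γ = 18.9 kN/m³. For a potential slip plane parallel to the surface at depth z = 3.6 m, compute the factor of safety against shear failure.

For an infinite slope with a slip plane parallel to the surface (no pore pressure): FS = [c + γz cos²β tanφ] / [γz sinβ cosβ].
γz = 18.9·3.6 = 68.04 kN/m²
Numerator = 11.3 + 68.04·cos²26.8°·tan25.4° = 11.3 + 68.04·0.7967·0.4748 = 37.040 kPa
Denominator = 68.04·sin26.8°·cos26.8° = 68.04·0.4509·0.8926 = 27.382 kPa
FS = 37.040 / 27.382 = 1.353

FS = 1.35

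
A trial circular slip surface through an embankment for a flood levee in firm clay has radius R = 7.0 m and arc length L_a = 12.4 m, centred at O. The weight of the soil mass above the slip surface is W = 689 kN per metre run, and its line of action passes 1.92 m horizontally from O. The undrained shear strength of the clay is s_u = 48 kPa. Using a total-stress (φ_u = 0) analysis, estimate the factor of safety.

FS = 3.15

Taking moments about the centre O, the resisting moment is provided by the undrained shear strength acting along the arc:
M_R = s_u·L_a·R = 48·12.40·7.0 = 4166.4 kN·m/m
M_D = W·d = 689·1.92 = 1322.9 kN·m/m
FS = M_R / M_D = 4166.4 / 1322.9 = 3.149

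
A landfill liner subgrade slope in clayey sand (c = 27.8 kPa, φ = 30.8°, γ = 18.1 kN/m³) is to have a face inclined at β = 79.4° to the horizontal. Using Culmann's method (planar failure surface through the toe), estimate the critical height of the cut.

H_c = 15.32 m

Culmann's analysis gives the critical failure plane at α_cr = (β + φ)/2 = (79.4 + 30.8)/2 = 55.1°, and the critical height
H_c = (4c/γ) · sinβ cosφ / [1 − cos(β − φ)]
    = (4·27.8/18.1) · sin79.4°·cos30.8° / [1 − cos(48.6°)]
    = 6.144 · 0.9829·0.8590 / [1 − 0.6613]
    = 6.144 · 0.8443 / 0.3387
    = 15.32 m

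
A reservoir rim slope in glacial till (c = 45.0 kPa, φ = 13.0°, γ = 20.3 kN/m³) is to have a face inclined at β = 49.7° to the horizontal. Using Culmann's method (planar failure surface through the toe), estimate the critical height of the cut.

H_c = 33.24 m

Culmann's analysis gives the critical failure plane at α_cr = (β + φ)/2 = (49.7 + 13.0)/2 = 31.4°, and the critical height
H_c = (4c/γ) · sinβ cosφ / [1 − cos(β − φ)]
    = (4·45.0/20.3) · sin49.7°·cos13.0° / [1 − cos(36.7°)]
    = 8.867 · 0.7627·0.9744 / [1 − 0.8018]
    = 8.867 · 0.7431 / 0.1982
    = 33.24 m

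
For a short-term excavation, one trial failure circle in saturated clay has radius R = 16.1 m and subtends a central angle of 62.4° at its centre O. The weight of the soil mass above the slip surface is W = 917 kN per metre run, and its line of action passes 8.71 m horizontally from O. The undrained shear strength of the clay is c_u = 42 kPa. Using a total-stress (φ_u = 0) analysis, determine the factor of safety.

Taking moments about the centre O, the resisting moment is provided by the undrained shear strength acting along the arc:
Arc length L_a = R·θ = 16.1·(62.4°·π/180) = 16.1·1.0891 = 17.53 m
M_R = c_u·L_a·R = 42·17.53·16.1 = 11856.7 kN·m/m
M_D = W·d = 917·8.71 = 7987.1 kN·m/m
FS = M_R / M_D = 11856.7 / 7987.1 = 1.484

FS = 1.48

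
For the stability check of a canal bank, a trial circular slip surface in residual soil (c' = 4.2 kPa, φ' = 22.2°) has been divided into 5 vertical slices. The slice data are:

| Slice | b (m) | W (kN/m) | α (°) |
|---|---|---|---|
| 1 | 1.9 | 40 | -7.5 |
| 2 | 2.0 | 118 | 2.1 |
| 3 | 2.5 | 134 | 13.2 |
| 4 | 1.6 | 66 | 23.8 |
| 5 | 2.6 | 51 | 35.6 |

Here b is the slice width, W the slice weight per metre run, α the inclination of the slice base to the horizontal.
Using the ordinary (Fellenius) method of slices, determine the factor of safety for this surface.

FS = 2.41

Ordinary method of slices: FS = Σ[c'·Δl_i + (W_i cosα_i)·tanφ'] / Σ W_i sinα_i, with Δl_i = b_i / cosα_i.
Slice 1: Δl = 1.9/cos(-7.5°) = 1.916 m; N'_1 = 40·cos(-7.5°) = 39.7; c'Δl = 8.05; W sinα = -5.2
Slice 2: Δl = 2.0/cos2.1° = 2.001 m; N'_2 = 118·cos2.1° = 117.9; c'Δl = 8.41; W sinα = 4.3
Slice 3: Δl = 2.5/cos13.2° = 2.568 m; N'_3 = 134·cos13.2° = 130.5; c'Δl = 10.78; W sinα = 30.6
Slice 4: Δl = 1.6/cos23.8° = 1.749 m; N'_4 = 66·cos23.8° = 60.4; c'Δl = 7.34; W sinα = 26.6
Slice 5: Δl = 2.6/cos35.6° = 3.198 m; N'_5 = 51·cos35.6° = 41.5; c'Δl = 13.43; W sinα = 29.7
Σc'Δl = 48.0 kN/m; ΣN' = 389.9 kN/m; ΣW sinα = 86.0 kN/m
Resisting = 48.0 + 389.9·tan22.2° = 48.0 + 159.1 = 207.1 kN/m
FS = 207.1 / 86.0 = 2.408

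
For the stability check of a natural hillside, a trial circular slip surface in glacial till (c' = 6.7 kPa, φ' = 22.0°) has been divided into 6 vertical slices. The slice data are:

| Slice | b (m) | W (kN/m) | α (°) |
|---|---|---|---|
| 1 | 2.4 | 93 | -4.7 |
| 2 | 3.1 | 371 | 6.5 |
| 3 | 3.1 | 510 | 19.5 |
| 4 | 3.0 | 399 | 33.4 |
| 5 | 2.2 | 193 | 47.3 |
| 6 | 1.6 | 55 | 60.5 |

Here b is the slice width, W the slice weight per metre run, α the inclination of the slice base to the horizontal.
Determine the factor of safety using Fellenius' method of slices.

Ordinary method of slices: FS = Σ[c'·Δl_i + (W_i cosα_i)·tanφ'] / Σ W_i sinα_i, with Δl_i = b_i / cosα_i.
Slice 1: Δl = 2.4/cos(-4.7°) = 2.408 m; N'_1 = 93·cos(-4.7°) = 92.7; c'Δl = 16.13; W sinα = -7.6
Slice 2: Δl = 3.1/cos6.5° = 3.120 m; N'_2 = 371·cos6.5° = 368.6; c'Δl = 20.90; W sinα = 42.0
Slice 3: Δl = 3.1/cos19.5° = 3.289 m; N'_3 = 510·cos19.5° = 480.7; c'Δl = 22.03; W sinα = 170.2
Slice 4: Δl = 3.0/cos33.4° = 3.593 m; N'_4 = 399·cos33.4° = 333.1; c'Δl = 24.08; W sinα = 219.6
Slice 5: Δl = 2.2/cos47.3° = 3.244 m; N'_5 = 193·cos47.3° = 130.9; c'Δl = 21.74; W sinα = 141.8
Slice 6: Δl = 1.6/cos60.5° = 3.249 m; N'_6 = 55·cos60.5° = 27.1; c'Δl = 21.77; W sinα = 47.9
Σc'Δl = 126.7 kN/m; ΣN' = 1433.1 kN/m; ΣW sinα = 614.0 kN/m
Resisting = 126.7 + 1433.1·tan22.0° = 126.7 + 579.0 = 705.7 kN/m
FS = 705.7 / 614.0 = 1.149

FS = 1.15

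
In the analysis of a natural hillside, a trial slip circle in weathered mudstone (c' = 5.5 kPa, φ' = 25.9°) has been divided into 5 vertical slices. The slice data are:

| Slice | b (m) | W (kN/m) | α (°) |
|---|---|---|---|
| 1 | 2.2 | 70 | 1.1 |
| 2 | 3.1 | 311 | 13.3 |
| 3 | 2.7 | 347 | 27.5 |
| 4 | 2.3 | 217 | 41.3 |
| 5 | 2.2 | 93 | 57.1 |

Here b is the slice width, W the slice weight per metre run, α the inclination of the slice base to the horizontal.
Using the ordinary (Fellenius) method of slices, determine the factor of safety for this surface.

FS = 1.14

Ordinary method of slices: FS = Σ[c'·Δl_i + (W_i cosα_i)·tanφ'] / Σ W_i sinα_i, with Δl_i = b_i / cosα_i.
Slice 1: Δl = 2.2/cos1.1° = 2.200 m; N'_1 = 70·cos1.1° = 70.0; c'Δl = 12.10; W sinα = 1.3
Slice 2: Δl = 3.1/cos13.3° = 3.185 m; N'_2 = 311·cos13.3° = 302.7; c'Δl = 17.52; W sinα = 71.5
Slice 3: Δl = 2.7/cos27.5° = 3.044 m; N'_3 = 347·cos27.5° = 307.8; c'Δl = 16.74; W sinα = 160.2
Slice 4: Δl = 2.3/cos41.3° = 3.062 m; N'_4 = 217·cos41.3° = 163.0; c'Δl = 16.84; W sinα = 143.2
Slice 5: Δl = 2.2/cos57.1° = 4.050 m; N'_5 = 93·cos57.1° = 50.5; c'Δl = 22.28; W sinα = 78.1
Σc'Δl = 85.5 kN/m; ΣN' = 894.0 kN/m; ΣW sinα = 454.4 kN/m
Resisting = 85.5 + 894.0·tan25.9° = 85.5 + 434.1 = 519.6 kN/m
FS = 519.6 / 454.4 = 1.143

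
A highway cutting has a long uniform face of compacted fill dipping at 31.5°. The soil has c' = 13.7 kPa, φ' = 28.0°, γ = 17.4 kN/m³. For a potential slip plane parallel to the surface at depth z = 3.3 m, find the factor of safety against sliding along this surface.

For an infinite slope with a slip plane parallel to the surface (no pore pressure): FS = [c' + γz cos²β tanφ'] / [γz sinβ cosβ].
γz = 17.4·3.3 = 57.42 kN/m²
Numerator = 13.7 + 57.42·cos²31.5°·tan28.0° = 13.7 + 57.42·0.7270·0.5317 = 35.896 kPa
Denominator = 57.42·sin31.5°·cos31.5° = 57.42·0.5225·0.8526 = 25.581 kPa
FS = 35.896 / 25.581 = 1.403

FS = 1.40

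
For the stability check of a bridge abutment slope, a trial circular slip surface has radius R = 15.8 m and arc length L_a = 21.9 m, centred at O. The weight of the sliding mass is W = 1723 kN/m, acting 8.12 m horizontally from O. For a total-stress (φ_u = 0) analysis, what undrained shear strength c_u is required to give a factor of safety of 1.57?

c_u = 63.5 kPa

FS = c_u·L_a·R / (W·d), so c_u = FS·W·d / (L_a·R).
c_u = 1.57·1723·8.12 / (21.90·15.8) = 21965.5 / 346.02 = 63.48 kPa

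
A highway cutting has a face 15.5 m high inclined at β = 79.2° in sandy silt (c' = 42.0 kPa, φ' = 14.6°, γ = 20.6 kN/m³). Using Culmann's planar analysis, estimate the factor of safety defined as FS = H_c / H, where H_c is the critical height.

H_c = (4c'/γ) · sinβ cosφ' / [1 − cos(β − φ')]
    = (4·42.0/20.6) · sin79.2°·cos14.6° / [1 − cos64.6°]
    = 8.155 · 0.9506 / 0.5711 = 13.58 m
FS = H_c / H = 13.58 / 15.5 = 0.876

FS = 0.88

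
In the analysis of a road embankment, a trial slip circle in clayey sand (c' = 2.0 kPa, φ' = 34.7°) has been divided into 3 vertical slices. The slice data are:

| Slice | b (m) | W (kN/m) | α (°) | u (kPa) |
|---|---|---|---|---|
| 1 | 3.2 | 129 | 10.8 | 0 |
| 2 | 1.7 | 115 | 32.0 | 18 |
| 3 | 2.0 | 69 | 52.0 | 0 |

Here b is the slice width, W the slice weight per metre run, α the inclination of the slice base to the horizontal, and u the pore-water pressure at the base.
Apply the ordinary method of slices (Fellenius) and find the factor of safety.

FS = 1.27

Ordinary method of slices: FS = Σ[c'·Δl_i + (W_i cosα_i − u_i·Δl_i)·tanφ'] / Σ W_i sinα_i, with Δl_i = b_i / cosα_i.
Slice 1: Δl = 3.2/cos10.8° = 3.258 m; N'_1 = 129·cos10.8° − 0·3.258 = 126.7; c'Δl = 6.52; W sinα = 24.2
Slice 2: Δl = 1.7/cos32.0° = 2.005 m; N'_2 = 115·cos32.0° − 18·2.005 = 61.4; c'Δl = 4.01; W sinα = 60.9
Slice 3: Δl = 2.0/cos52.0° = 3.249 m; N'_3 = 69·cos52.0° − 0·3.249 = 42.5; c'Δl = 6.50; W sinα = 54.4
Σc'Δl = 17.0 kN/m; ΣN' = 230.6 kN/m; ΣW sinα = 139.5 kN/m
Resisting = 17.0 + 230.6·tan34.7° = 17.0 + 159.7 = 176.7 kN/m
FS = 176.7 / 139.5 = 1.267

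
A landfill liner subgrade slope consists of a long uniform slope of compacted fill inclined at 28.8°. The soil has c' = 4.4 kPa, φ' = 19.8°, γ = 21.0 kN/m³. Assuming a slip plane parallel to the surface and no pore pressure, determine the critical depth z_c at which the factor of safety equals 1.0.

Setting FS = 1.00 in FS = [c' + γz cos²β tanφ'] / [γz sinβ cosβ] and solving for z:
z = c' / [γ cosβ (FS·sinβ − cosβ·tanφ')]
  = 4.4 / [21.0·cos28.8°·(1.00·sin28.8° − cos28.8°·tan19.8°)]
  = 4.4 / [21.0·0.8763·(1.00·0.4818 − 0.8763·0.3600)]
  = 4.4 / 3.0597 = 1.438 m

z_c = 1.44 m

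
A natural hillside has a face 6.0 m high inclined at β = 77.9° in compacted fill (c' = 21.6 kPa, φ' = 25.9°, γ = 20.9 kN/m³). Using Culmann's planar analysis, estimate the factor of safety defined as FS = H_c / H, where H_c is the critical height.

H_c = (4c'/γ) · sinβ cosφ' / [1 − cos(β − φ')]
    = (4·21.6/20.9) · sin77.9°·cos25.9° / [1 − cos52.0°]
    = 4.134 · 0.8796 / 0.3843 = 9.46 m
FS = H_c / H = 9.46 / 6.0 = 1.577

FS = 1.58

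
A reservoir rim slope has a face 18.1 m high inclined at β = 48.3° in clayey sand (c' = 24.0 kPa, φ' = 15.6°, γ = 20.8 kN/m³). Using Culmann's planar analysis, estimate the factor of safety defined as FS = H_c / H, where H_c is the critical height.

H_c = (4c'/γ) · sinβ cosφ' / [1 − cos(β − φ')]
    = (4·24.0/20.8) · sin48.3°·cos15.6° / [1 − cos32.7°]
    = 4.615 · 0.7191 / 0.1585 = 20.94 m
FS = H_c / H = 20.94 / 18.1 = 1.157

FS = 1.16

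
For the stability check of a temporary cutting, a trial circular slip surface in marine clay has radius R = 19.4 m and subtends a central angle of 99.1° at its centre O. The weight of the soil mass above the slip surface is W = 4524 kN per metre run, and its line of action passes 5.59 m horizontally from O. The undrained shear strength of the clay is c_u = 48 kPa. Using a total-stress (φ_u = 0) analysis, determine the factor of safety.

Taking moments about the centre O, the resisting moment is provided by the undrained shear strength acting along the arc:
Arc length L_a = R·θ = 19.4·(99.1°·π/180) = 19.4·1.7296 = 33.55 m
M_R = c_u·L_a·R = 48·33.55·19.4 = 31246.1 kN·m/m
M_D = W·d = 4524·5.59 = 25289.2 kN·m/m
FS = M_R / M_D = 31246.1 / 25289.2 = 1.236

FS = 1.24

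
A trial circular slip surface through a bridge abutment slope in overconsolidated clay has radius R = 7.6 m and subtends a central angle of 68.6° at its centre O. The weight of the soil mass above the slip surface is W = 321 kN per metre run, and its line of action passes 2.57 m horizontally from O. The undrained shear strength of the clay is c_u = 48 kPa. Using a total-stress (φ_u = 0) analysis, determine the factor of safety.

FS = 4.02

Taking moments about the centre O, the resisting moment is provided by the undrained shear strength acting along the arc:
Arc length L_a = R·θ = 7.6·(68.6°·π/180) = 7.6·1.1973 = 9.10 m
M_R = c_u·L_a·R = 48·9.10·7.6 = 3319.5 kN·m/m
M_D = W·d = 321·2.57 = 825.0 kN·m/m
FS = M_R / M_D = 3319.5 / 825.0 = 4.024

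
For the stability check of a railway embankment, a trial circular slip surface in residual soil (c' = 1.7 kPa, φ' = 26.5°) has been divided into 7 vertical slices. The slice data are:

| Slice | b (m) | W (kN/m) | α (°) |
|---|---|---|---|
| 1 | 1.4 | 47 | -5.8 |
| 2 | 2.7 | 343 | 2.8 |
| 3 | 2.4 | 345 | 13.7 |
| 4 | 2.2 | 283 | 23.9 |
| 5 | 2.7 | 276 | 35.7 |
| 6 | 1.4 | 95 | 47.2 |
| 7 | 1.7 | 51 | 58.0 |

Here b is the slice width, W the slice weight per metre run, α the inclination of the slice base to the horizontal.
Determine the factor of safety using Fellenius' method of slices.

FS = 1.40

Ordinary method of slices: FS = Σ[c'·Δl_i + (W_i cosα_i)·tanφ'] / Σ W_i sinα_i, with Δl_i = b_i / cosα_i.
Slice 1: Δl = 1.4/cos(-5.8°) = 1.407 m; N'_1 = 47·cos(-5.8°) = 46.8; c'Δl = 2.39; W sinα = -4.7
Slice 2: Δl = 2.7/cos2.8° = 2.703 m; N'_2 = 343·cos2.8° = 342.6; c'Δl = 4.60; W sinα = 16.8
Slice 3: Δl = 2.4/cos13.7° = 2.470 m; N'_3 = 345·cos13.7° = 335.2; c'Δl = 4.20; W sinα = 81.7
Slice 4: Δl = 2.2/cos23.9° = 2.406 m; N'_4 = 283·cos23.9° = 258.7; c'Δl = 4.09; W sinα = 114.7
Slice 5: Δl = 2.7/cos35.7° = 3.325 m; N'_5 = 276·cos35.7° = 224.1; c'Δl = 5.65; W sinα = 161.1
Slice 6: Δl = 1.4/cos47.2° = 2.061 m; N'_6 = 95·cos47.2° = 64.5; c'Δl = 3.50; W sinα = 69.7
Slice 7: Δl = 1.7/cos58.0° = 3.208 m; N'_7 = 51·cos58.0° = 27.0; c'Δl = 5.45; W sinα = 43.3
Σc'Δl = 29.9 kN/m; ΣN' = 1299.0 kN/m; ΣW sinα = 482.4 kN/m
Resisting = 29.9 + 1299.0·tan26.5° = 29.9 + 647.6 = 677.5 kN/m
FS = 677.5 / 482.4 = 1.405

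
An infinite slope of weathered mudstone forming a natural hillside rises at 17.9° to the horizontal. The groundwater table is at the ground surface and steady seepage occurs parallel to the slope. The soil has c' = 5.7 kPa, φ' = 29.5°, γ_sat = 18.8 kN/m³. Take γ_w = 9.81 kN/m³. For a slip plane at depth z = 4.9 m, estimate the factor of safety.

With seepage parallel to the slope and the water table at the surface, the effective normal stress on the slip plane uses the buoyant unit weight γ' = γ_sat − γ_w while the driving shear stress uses γ_sat:
FS = [c' + γ' z cos²β tanφ'] / [γ_sat z sinβ cosβ]
γ' = 18.8 − 9.81 = 8.99 kN/m³
Numerator = 5.7 + 8.99·4.9·cos²17.9°·tan29.5° = 5.7 + 8.99·4.9·0.9055·0.5658 = 28.268 kPa
Denominator = 18.8·4.9·sin17.9°·cos17.9° = 18.8·4.9·0.3074·0.9516 = 26.943 kPa
FS = 28.268 / 26.943 = 1.049

FS = 1.05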